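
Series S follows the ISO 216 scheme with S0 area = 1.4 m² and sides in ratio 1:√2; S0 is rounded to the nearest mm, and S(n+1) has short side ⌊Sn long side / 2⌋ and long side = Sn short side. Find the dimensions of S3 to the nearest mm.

351 × 497 mm

Let S0's short side be w mm. w · w√2 = 1.4 m² = 1,400,000 mm², so w ≈ 995.0 mm and w√2 ≈ 1407.1 mm → S0 = 995 × 1407 mm.
S1: ⌊1407/2⌋ × 995 = 703 × 995 mm
S2: ⌊995/2⌋ × 703 = 497 × 703 mm
S3: ⌊703/2⌋ × 497 = 351 × 497 mm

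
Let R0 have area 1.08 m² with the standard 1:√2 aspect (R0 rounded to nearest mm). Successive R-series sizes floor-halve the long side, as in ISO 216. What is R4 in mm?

218 × 309 mm

Let R0's short side be w mm. w · w√2 = 1.08 m² = 1,080,000 mm², so w ≈ 873.9 mm and w√2 ≈ 1235.9 mm → R0 = 874 × 1236 mm.
R1: ⌊1236/2⌋ × 874 = 618 × 874 mm
R2: ⌊874/2⌋ × 618 = 437 × 618 mm
R3: ⌊618/2⌋ × 437 = 309 × 437 mm
R4: ⌊437/2⌋ × 309 = 218 × 309 mm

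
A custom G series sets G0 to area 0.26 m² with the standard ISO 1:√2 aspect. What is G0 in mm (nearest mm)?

Let the short side be w mm. Then w · w√2 = 0.26 m² = 260,000 mm².
w² = 260,000/√2, so w ≈ 428.8 mm; long side = w√2 ≈ 606.4 mm.

429 × 606 mm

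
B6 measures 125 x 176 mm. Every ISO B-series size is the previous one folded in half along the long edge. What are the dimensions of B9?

44 × 62 mm

B7: ⌊176/2⌋ × 125 = 88 × 125 mm
B8: ⌊125/2⌋ × 88 = 62 × 88 mm
B9: ⌊88/2⌋ × 62 = 44 × 62 mm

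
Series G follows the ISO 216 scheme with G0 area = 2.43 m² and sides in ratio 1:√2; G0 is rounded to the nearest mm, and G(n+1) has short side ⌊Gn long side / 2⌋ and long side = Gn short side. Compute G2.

655 × 927 mm

Let G0's short side be w mm. w · w√2 = 2.43 m² = 2,430,000 mm², so w ≈ 1310.8 mm and w√2 ≈ 1853.8 mm → G0 = 1311 × 1854 mm.
G1: ⌊1854/2⌋ × 1311 = 927 × 1311 mm
G2: ⌊1311/2⌋ × 927 = 655 × 927 mm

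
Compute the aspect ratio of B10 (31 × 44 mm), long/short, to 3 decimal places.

1.419

44 / 31 = 1.419
ISO 216 targets √2 ≈ 1.414; the +0.005 deviation is from mm rounding.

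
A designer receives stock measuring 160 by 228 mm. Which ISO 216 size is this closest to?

Aspect ratio 228/160 ≈ 1.425 — close to the ISO √2 ≈ 1.414.
In the C-series (envelope sizes, between A and B): C5 = 162 × 229 mm.
Off by 3 mm total — nearest standard size.

C5 (162 × 229 mm)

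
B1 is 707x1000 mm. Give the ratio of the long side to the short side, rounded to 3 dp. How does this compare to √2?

1000 / 707 = 1.414
Matches √2 ≈ 1.414 — the ISO 216 defining ratio.

1.414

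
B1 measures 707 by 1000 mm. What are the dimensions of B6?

B2: ⌊1000/2⌋ × 707 = 500 × 707 mm
B3: ⌊707/2⌋ × 500 = 353 × 500 mm
B4: ⌊500/2⌋ × 353 = 250 × 353 mm
B5: ⌊353/2⌋ × 250 = 176 × 250 mm
B6: ⌊250/2⌋ × 176 = 125 × 176 mm

125 × 176 mm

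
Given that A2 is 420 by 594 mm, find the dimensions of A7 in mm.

74 × 105 mm

A3: ⌊594/2⌋ × 420 = 297 × 420 mm
A4: ⌊420/2⌋ × 297 = 210 × 297 mm
A5: ⌊297/2⌋ × 210 = 148 × 210 mm
A6: ⌊210/2⌋ × 148 = 105 × 148 mm
A7: ⌊148/2⌋ × 105 = 74 × 105 mm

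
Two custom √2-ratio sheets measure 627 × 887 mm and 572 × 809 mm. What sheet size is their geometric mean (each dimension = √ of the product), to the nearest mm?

Short side: √(627 · 572) = √358644 ≈ 598.9 → 599 mm
Long side: √(887 · 809) = √717583 ≈ 847.1 → 847 mm

599 × 847 mm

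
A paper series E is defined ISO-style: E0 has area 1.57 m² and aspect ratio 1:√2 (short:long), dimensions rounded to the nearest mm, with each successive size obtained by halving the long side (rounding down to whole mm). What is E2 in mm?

527 × 745 mm

Let E0's short side be w mm. w · w√2 = 1.57 m² = 1,570,000 mm², so w ≈ 1053.6 mm and w√2 ≈ 1490.1 mm → E0 = 1054 × 1490 mm.
E1: ⌊1490/2⌋ × 1054 = 745 × 1054 mm
E2: ⌊1054/2⌋ × 745 = 527 × 745 mm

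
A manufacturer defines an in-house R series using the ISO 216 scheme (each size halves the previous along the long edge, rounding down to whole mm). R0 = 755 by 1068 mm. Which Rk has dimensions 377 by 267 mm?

R3

R0: 755 × 1068 mm
R1: 534 × 755 mm
R2: 377 × 534 mm
R3: 267 × 377 mm
R4: 188 × 267 mm
→ matches R3.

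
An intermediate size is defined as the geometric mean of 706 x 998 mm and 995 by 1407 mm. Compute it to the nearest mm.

838 × 1185 mm

Short side: √(706 · 995) = √702470 ≈ 838.1 → 838 mm
Long side: √(998 · 1407) = √1404186 ≈ 1185.0 → 1185 mm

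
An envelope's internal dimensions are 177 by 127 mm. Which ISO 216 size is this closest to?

B6 (125 × 176 mm)

Aspect ratio 177/127 ≈ 1.394 (ISO target is √2 ≈ 1.414).
In the B-series (B0 = 1000 × 1414 mm): B6 = 125 × 176 mm.
Off by 3 mm total — nearest standard size.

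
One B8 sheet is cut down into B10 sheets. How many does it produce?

4

B8 = 62 × 88 mm; B10 = 31 × 44 mm.
Each halving step doubles the count; 2 steps from B8 to B10.
2^2 = 4.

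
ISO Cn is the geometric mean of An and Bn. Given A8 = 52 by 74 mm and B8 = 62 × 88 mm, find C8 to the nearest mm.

Short side: √(52 · 62) = √3224 ≈ 56.8 → 57 mm
Long side: √(74 · 88) = √6512 ≈ 80.7 → 81 mm

57 × 81 mm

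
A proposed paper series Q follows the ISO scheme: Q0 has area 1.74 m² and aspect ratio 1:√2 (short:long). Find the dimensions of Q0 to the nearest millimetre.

Let the short side be w mm. Then w · w√2 = 1.74 m² = 1,740,000 mm².
w² = 1,740,000/√2, so w ≈ 1109.2 mm; long side = w√2 ≈ 1568.7 mm.

1109 × 1569 mm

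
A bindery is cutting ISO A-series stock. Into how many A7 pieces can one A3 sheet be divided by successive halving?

16

Each ISO step halves the sheet: 1 × A3 → 2 × A4 → 4 × A5 → 8 × A6 → …
From A3 to A7 is 4 halving steps: 2^4 = 16.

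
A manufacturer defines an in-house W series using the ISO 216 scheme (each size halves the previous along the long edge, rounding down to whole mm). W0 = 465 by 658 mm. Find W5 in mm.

82 × 116 mm

W1: ⌊658/2⌋ × 465 = 329 × 465 mm
W2: ⌊465/2⌋ × 329 = 232 × 329 mm
W3: ⌊329/2⌋ × 232 = 164 × 232 mm
W4: ⌊232/2⌋ × 164 = 116 × 164 mm
W5: ⌊164/2⌋ × 116 = 82 × 116 mm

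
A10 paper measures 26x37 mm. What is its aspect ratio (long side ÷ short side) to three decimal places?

37 / 26 = 1.423
ISO 216 targets √2 ≈ 1.414; the +0.009 deviation is from mm rounding.

1.423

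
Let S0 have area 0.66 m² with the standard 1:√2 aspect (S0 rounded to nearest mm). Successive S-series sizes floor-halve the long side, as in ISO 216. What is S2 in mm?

Let S0's short side be w mm. w · w√2 = 0.66 m² = 660,000 mm², so w ≈ 683.1 mm and w√2 ≈ 966.1 mm → S0 = 683 × 966 mm.
S1: ⌊966/2⌋ × 683 = 483 × 683 mm
S2: ⌊683/2⌋ × 483 = 341 × 483 mm

341 × 483 mm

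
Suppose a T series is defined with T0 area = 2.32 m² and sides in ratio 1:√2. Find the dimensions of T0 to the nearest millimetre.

Let the short side be w mm. Then w · w√2 = 2.32 m² = 2,320,000 mm².
w² = 2,320,000/√2, so w ≈ 1280.8 mm; long side = w√2 ≈ 1811.3 mm.

1281 × 1811 mm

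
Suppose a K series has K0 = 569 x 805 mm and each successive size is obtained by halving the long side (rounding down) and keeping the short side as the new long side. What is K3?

K1: ⌊805/2⌋ × 569 = 402 × 569 mm
K2: ⌊569/2⌋ × 402 = 284 × 402 mm
K3: ⌊402/2⌋ × 284 = 201 × 284 mm

201 × 284 mm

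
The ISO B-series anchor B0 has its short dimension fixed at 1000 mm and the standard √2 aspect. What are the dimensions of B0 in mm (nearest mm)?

Short side = 1000 mm; long side = 1000√2 ≈ 1414.2 mm.

1000 × 1414 mm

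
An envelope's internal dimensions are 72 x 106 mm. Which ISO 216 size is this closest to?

A7 (74 × 105 mm)

Aspect ratio 106/72 ≈ 1.472 (ISO target is √2 ≈ 1.414).
In the A-series (A0 area = 1 m²): A7 = 74 × 105 mm.
Off by 3 mm total — nearest standard size.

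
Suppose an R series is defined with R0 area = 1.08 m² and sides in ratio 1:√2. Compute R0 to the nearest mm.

Let the short side be w mm. Then w · w√2 = 1.08 m² = 1,080,000 mm².
w² = 1,080,000/√2, so w ≈ 873.9 mm; long side = w√2 ≈ 1235.9 mm.

874 × 1236 mm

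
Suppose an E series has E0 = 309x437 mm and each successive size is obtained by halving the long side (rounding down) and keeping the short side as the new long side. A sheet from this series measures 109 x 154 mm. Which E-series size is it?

E3

E0: 309 × 437 mm
E1: 218 × 309 mm
E2: 154 × 218 mm
E3: 109 × 154 mm
E4: 77 × 109 mm
→ matches E3.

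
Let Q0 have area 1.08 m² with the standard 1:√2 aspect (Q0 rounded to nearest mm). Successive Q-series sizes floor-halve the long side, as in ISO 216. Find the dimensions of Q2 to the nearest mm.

Let Q0's short side be w mm. w · w√2 = 1.08 m² = 1,080,000 mm², so w ≈ 873.9 mm and w√2 ≈ 1235.9 mm → Q0 = 874 × 1236 mm.
Q1: ⌊1236/2⌋ × 874 = 618 × 874 mm
Q2: ⌊874/2⌋ × 618 = 437 × 618 mm

437 × 618 mm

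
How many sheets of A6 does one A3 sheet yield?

8

Each ISO step halves the sheet: 1 × A3 → 2 × A4 → 4 × A5 → 8 × A6
From A3 to A6 is 3 halving steps: 2^3 = 8.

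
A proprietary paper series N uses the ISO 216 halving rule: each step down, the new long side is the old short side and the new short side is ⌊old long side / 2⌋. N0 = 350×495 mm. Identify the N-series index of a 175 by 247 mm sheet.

N2

N0: 350 × 495 mm
N1: 247 × 350 mm
N2: 175 × 247 mm
N3: 123 × 175 mm
→ matches N2.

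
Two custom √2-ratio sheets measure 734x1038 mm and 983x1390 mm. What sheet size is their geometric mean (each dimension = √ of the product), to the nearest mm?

Short side: √(734 · 983) = √721522 ≈ 849.4 → 849 mm
Long side: √(1038 · 1390) = √1442820 ≈ 1201.2 → 1201 mm

849 × 1201 mm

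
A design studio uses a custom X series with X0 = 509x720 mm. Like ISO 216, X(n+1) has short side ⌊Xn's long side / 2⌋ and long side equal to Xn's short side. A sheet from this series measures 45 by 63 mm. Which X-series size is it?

X0: 509 × 720 mm
X1: 360 × 509 mm
X2: 254 × 360 mm
X3: 180 × 254 mm
X4: 127 × 180 mm
X5: 90 × 127 mm
X6: 63 × 90 mm
X7: 45 × 63 mm
X8: 31 × 45 mm
→ matches X7.

X7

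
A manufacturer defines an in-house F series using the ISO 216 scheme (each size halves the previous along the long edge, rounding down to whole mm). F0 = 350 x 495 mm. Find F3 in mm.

123 × 175 mm

F1: ⌊495/2⌋ × 350 = 247 × 350 mm
F2: ⌊350/2⌋ × 247 = 175 × 247 mm
F3: ⌊247/2⌋ × 175 = 123 × 175 mm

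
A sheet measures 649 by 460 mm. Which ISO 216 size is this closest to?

Aspect ratio 649/460 ≈ 1.411 — close to the ISO √2 ≈ 1.414.
In the C-series (envelope sizes, between A and B): C2 = 458 × 648 mm.
Off by 3 mm total — nearest standard size.

C2 (458 × 648 mm)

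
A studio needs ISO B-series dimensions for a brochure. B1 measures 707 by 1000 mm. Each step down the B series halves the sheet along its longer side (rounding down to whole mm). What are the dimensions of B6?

125 × 176 mm

B2: ⌊1000/2⌋ × 707 = 500 × 707 mm
B3: ⌊707/2⌋ × 500 = 353 × 500 mm
B4: ⌊500/2⌋ × 353 = 250 × 353 mm
B5: ⌊353/2⌋ × 250 = 176 × 250 mm
B6: ⌊250/2⌋ × 176 = 125 × 176 mm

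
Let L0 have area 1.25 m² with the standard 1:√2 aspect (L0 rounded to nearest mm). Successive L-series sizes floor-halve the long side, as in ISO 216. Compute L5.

166 × 235 mm

Let L0's short side be w mm. w · w√2 = 1.25 m² = 1,250,000 mm², so w ≈ 940.2 mm and w√2 ≈ 1329.6 mm → L0 = 940 × 1330 mm.
L1: ⌊1330/2⌋ × 940 = 665 × 940 mm
L2: ⌊940/2⌋ × 665 = 470 × 665 mm
L3: ⌊665/2⌋ × 470 = 332 × 470 mm
L4: ⌊470/2⌋ × 332 = 235 × 332 mm
L5: ⌊332/2⌋ × 235 = 166 × 235 mm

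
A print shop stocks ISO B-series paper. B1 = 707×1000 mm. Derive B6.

125 × 176 mm

B2: ⌊1000/2⌋ × 707 = 500 × 707 mm
B3: ⌊707/2⌋ × 500 = 353 × 500 mm
B4: ⌊500/2⌋ × 353 = 250 × 353 mm
B5: ⌊353/2⌋ × 250 = 176 × 250 mm
B6: ⌊250/2⌋ × 176 = 125 × 176 mm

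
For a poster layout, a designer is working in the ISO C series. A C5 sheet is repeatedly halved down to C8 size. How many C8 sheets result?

8

Each ISO step halves the sheet: 1 × C5 → 2 × C6 → 4 × C7 → 8 × C8
From C5 to C8 is 3 halving steps: 2^3 = 8.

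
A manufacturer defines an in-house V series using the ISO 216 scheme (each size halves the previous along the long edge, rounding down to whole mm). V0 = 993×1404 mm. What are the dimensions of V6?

124 × 175 mm

V1: ⌊1404/2⌋ × 993 = 702 × 993 mm
V2: ⌊993/2⌋ × 702 = 496 × 702 mm
V3: ⌊702/2⌋ × 496 = 351 × 496 mm
V4: ⌊496/2⌋ × 351 = 248 × 351 mm
V5: ⌊351/2⌋ × 248 = 175 × 248 mm
V6: ⌊248/2⌋ × 175 = 124 × 175 mm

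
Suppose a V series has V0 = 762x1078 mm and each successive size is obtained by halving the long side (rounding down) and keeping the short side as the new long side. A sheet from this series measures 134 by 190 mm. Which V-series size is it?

V5

V0: 762 × 1078 mm
V1: 539 × 762 mm
V2: 381 × 539 mm
V3: 269 × 381 mm
V4: 190 × 269 mm
V5: 134 × 190 mm
V6: 95 × 134 mm
→ matches V5.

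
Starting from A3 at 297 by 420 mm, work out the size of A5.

A4: ⌊420/2⌋ × 297 = 210 × 297 mm
A5: ⌊297/2⌋ × 210 = 148 × 210 mm

148 × 210 mm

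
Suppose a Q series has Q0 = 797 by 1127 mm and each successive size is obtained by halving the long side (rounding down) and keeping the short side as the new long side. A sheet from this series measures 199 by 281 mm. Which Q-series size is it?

Q0: 797 × 1127 mm
Q1: 563 × 797 mm
Q2: 398 × 563 mm
Q3: 281 × 398 mm
Q4: 199 × 281 mm
Q5: 140 × 199 mm
→ matches Q4.

Q4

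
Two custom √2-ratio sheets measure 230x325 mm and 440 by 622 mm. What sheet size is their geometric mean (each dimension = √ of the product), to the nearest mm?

318 × 450 mm

Short side: √(230 · 440) = √101200 ≈ 318.1 → 318 mm
Long side: √(325 · 622) = √202150 ≈ 449.6 → 450 mm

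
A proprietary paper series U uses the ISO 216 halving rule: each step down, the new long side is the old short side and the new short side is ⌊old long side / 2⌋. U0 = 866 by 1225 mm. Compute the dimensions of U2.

433 × 612 mm

U1: ⌊1225/2⌋ × 866 = 612 × 866 mm
U2: ⌊866/2⌋ × 612 = 433 × 612 mm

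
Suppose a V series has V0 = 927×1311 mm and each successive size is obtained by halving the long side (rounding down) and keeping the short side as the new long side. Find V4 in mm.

V1: ⌊1311/2⌋ × 927 = 655 × 927 mm
V2: ⌊927/2⌋ × 655 = 463 × 655 mm
V3: ⌊655/2⌋ × 463 = 327 × 463 mm
V4: ⌊463/2⌋ × 327 = 231 × 327 mm

231 × 327 mm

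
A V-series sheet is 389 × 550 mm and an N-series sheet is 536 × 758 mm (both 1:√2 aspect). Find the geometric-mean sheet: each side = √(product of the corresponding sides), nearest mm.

457 × 646 mm

Short side: √(389 · 536) = √208504 ≈ 456.6 → 457 mm
Long side: √(550 · 758) = √416900 ≈ 645.7 → 646 mm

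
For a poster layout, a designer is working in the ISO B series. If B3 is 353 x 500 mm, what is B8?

62 × 88 mm

B4: ⌊500/2⌋ × 353 = 250 × 353 mm
B5: ⌊353/2⌋ × 250 = 176 × 250 mm
B6: ⌊250/2⌋ × 176 = 125 × 176 mm
B7: ⌊176/2⌋ × 125 = 88 × 125 mm
B8: ⌊125/2⌋ × 88 = 62 × 88 mm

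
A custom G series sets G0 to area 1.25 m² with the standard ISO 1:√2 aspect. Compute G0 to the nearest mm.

Let the short side be w mm. Then w · w√2 = 1.25 m² = 1,250,000 mm².
w² = 1,250,000/√2, so w ≈ 940.2 mm; long side = w√2 ≈ 1329.6 mm.

940 × 1330 mm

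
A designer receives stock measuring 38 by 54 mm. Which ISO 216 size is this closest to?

Aspect ratio 54/38 ≈ 1.421 — close to the ISO √2 ≈ 1.414.
In the A-series (A0 area = 1 m²): A9 = 37 × 52 mm.
Off by 3 mm total — nearest standard size.

A9 (37 × 52 mm)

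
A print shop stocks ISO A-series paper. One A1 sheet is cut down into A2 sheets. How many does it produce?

A1 = 594 × 841 mm; A2 = 420 × 594 mm.
Each halving step doubles the count; 1 step from A1 to A2.
2^1 = 2.

2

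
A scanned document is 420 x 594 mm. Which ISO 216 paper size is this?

Aspect ratio 594/420 ≈ 1.414 — close to the ISO √2 ≈ 1.414.
In the A-series (A0 area = 1 m²): A2 = 420 × 594 mm.

A2 (420 × 594 mm)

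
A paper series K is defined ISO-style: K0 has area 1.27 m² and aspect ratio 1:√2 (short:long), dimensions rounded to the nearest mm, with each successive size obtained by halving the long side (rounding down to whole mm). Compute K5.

167 × 237 mm

Let K0's short side be w mm. w · w√2 = 1.27 m² = 1,270,000 mm², so w ≈ 947.6 mm and w√2 ≈ 1340.2 mm → K0 = 948 × 1340 mm.
K1: ⌊1340/2⌋ × 948 = 670 × 948 mm
K2: ⌊948/2⌋ × 670 = 474 × 670 mm
K3: ⌊670/2⌋ × 474 = 335 × 474 mm
K4: ⌊474/2⌋ × 335 = 237 × 335 mm
K5: ⌊335/2⌋ × 237 = 167 × 237 mm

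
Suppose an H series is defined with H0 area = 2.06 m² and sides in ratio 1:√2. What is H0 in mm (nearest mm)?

Let the short side be w mm. Then w · w√2 = 2.06 m² = 2,060,000 mm².
w² = 2,060,000/√2, so w ≈ 1206.9 mm; long side = w√2 ≈ 1706.8 mm.

1207 × 1707 mm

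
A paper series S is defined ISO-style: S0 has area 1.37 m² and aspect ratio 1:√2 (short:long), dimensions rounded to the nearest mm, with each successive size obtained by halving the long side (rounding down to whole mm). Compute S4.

246 × 348 mm

Let S0's short side be w mm. w · w√2 = 1.37 m² = 1,370,000 mm², so w ≈ 984.2 mm and w√2 ≈ 1391.9 mm → S0 = 984 × 1392 mm.
S1: ⌊1392/2⌋ × 984 = 696 × 984 mm
S2: ⌊984/2⌋ × 696 = 492 × 696 mm
S3: ⌊696/2⌋ × 492 = 348 × 492 mm
S4: ⌊492/2⌋ × 348 = 246 × 348 mm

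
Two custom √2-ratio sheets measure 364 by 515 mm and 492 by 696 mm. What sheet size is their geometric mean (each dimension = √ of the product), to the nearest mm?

423 × 599 mm

Short side: √(364 · 492) = √179088 ≈ 423.2 → 423 mm
Long side: √(515 · 696) = √358440 ≈ 598.7 → 599 mm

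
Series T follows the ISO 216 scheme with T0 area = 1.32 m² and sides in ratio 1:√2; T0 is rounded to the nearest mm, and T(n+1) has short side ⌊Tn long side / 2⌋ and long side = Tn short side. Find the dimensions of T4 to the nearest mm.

Let T0's short side be w mm. w · w√2 = 1.32 m² = 1,320,000 mm², so w ≈ 966.1 mm and w√2 ≈ 1366.3 mm → T0 = 966 × 1366 mm.
T1: ⌊1366/2⌋ × 966 = 683 × 966 mm
T2: ⌊966/2⌋ × 683 = 483 × 683 mm
T3: ⌊683/2⌋ × 483 = 341 × 483 mm
T4: ⌊483/2⌋ × 341 = 241 × 341 mm

241 × 341 mm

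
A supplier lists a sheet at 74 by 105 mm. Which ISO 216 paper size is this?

Aspect ratio 105/74 ≈ 1.419 — close to the ISO √2 ≈ 1.414.
In the A-series (A0 area = 1 m²): A7 = 74 × 105 mm.

A7 (74 × 105 mm)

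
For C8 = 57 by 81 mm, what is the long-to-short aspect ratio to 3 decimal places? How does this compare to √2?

1.421

81 / 57 = 1.421
ISO 216 targets √2 ≈ 1.414; the +0.007 deviation is from mm rounding.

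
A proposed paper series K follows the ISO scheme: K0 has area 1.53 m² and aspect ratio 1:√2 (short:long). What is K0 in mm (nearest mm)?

Let the short side be w mm. Then w · w√2 = 1.53 m² = 1,530,000 mm².
w² = 1,530,000/√2, so w ≈ 1040.1 mm; long side = w√2 ≈ 1471.0 mm.

1040 × 1471 mm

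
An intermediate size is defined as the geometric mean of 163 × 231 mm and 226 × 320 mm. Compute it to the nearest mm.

Short side: √(163 · 226) = √36838 ≈ 191.9 → 192 mm
Long side: √(231 · 320) = √73920 ≈ 271.9 → 272 mm

192 × 272 mm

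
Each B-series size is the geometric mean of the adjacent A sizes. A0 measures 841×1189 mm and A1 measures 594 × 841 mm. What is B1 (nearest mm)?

Short side: √(841 · 594) = √499554 ≈ 706.8 → 707 mm
Long side: √(1189 · 841) = √999949 ≈ 1000.0 → 1000 mm

707 × 1000 mm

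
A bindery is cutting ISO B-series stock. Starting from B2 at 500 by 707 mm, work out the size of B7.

88 × 125 mm

B3: ⌊707/2⌋ × 500 = 353 × 500 mm
B4: ⌊500/2⌋ × 353 = 250 × 353 mm
B5: ⌊353/2⌋ × 250 = 176 × 250 mm
B6: ⌊250/2⌋ × 176 = 125 × 176 mm
B7: ⌊176/2⌋ × 125 = 88 × 125 mm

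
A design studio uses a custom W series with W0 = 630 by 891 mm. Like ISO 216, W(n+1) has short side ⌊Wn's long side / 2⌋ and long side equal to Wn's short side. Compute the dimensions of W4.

W1: ⌊891/2⌋ × 630 = 445 × 630 mm
W2: ⌊630/2⌋ × 445 = 315 × 445 mm
W3: ⌊445/2⌋ × 315 = 222 × 315 mm
W4: ⌊315/2⌋ × 222 = 157 × 222 mm

157 × 222 mm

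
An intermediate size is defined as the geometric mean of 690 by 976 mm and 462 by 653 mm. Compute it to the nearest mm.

565 × 798 mm

Short side: √(690 · 462) = √318780 ≈ 564.6 → 565 mm
Long side: √(976 · 653) = √637328 ≈ 798.3 → 798 mm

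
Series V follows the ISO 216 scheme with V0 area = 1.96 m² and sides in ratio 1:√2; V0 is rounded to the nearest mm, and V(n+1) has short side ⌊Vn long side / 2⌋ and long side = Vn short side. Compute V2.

588 × 832 mm

Let V0's short side be w mm. w · w√2 = 1.96 m² = 1,960,000 mm², so w ≈ 1177.3 mm and w√2 ≈ 1664.9 mm → V0 = 1177 × 1665 mm.
V1: ⌊1665/2⌋ × 1177 = 832 × 1177 mm
V2: ⌊1177/2⌋ × 832 = 588 × 832 mm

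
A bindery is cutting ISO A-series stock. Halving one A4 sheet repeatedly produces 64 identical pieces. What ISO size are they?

64 = 2^6, so 6 halving steps.
A4 → A5 → … → A10 after 6 steps.

A10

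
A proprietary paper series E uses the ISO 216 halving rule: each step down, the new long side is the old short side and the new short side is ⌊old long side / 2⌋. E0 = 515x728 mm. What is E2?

257 × 364 mm

E1: ⌊728/2⌋ × 515 = 364 × 515 mm
E2: ⌊515/2⌋ × 364 = 257 × 364 mm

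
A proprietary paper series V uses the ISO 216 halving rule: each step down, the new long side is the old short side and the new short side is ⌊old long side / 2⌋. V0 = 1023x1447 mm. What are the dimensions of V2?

V1: ⌊1447/2⌋ × 1023 = 723 × 1023 mm
V2: ⌊1023/2⌋ × 723 = 511 × 723 mm

511 × 723 mm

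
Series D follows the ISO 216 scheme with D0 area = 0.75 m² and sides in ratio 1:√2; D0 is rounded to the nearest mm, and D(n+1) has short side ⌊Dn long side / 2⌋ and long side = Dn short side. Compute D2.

Let D0's short side be w mm. w · w√2 = 0.75 m² = 750,000 mm², so w ≈ 728.2 mm and w√2 ≈ 1029.9 mm → D0 = 728 × 1030 mm.
D1: ⌊1030/2⌋ × 728 = 515 × 728 mm
D2: ⌊728/2⌋ × 515 = 364 × 515 mm

364 × 515 mm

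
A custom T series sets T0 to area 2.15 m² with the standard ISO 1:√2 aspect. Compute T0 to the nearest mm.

Let the short side be w mm. Then w · w√2 = 2.15 m² = 2,150,000 mm².
w² = 2,150,000/√2, so w ≈ 1233.0 mm; long side = w√2 ≈ 1743.7 mm.

1233 × 1744 mm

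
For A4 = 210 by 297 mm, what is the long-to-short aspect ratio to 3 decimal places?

1.414

297 / 210 = 1.414
Matches √2 ≈ 1.414 — the ISO 216 defining ratio.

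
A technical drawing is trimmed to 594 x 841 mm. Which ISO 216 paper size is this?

Aspect ratio 841/594 ≈ 1.416 — close to the ISO √2 ≈ 1.414.
In the A-series (A0 area = 1 m²): A1 = 594 × 841 mm.

A1 (594 × 841 mm)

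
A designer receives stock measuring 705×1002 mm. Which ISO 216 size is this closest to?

Aspect ratio 1002/705 ≈ 1.421 — close to the ISO √2 ≈ 1.414.
In the B-series (B0 = 1000 × 1414 mm): B1 = 707 × 1000 mm.
Off by 4 mm total — nearest standard size.

B1 (707 × 1000 mm)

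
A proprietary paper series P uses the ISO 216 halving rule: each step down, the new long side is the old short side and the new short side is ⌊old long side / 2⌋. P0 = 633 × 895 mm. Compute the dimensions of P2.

316 × 447 mm

P1: ⌊895/2⌋ × 633 = 447 × 633 mm
P2: ⌊633/2⌋ × 447 = 316 × 447 mm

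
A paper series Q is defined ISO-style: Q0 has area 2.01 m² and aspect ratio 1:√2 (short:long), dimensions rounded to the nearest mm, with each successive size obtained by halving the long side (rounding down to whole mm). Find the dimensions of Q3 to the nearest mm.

Let Q0's short side be w mm. w · w√2 = 2.01 m² = 2,010,000 mm², so w ≈ 1192.2 mm and w√2 ≈ 1686.0 mm → Q0 = 1192 × 1686 mm.
Q1: ⌊1686/2⌋ × 1192 = 843 × 1192 mm
Q2: ⌊1192/2⌋ × 843 = 596 × 843 mm
Q3: ⌊843/2⌋ × 596 = 421 × 596 mm

421 × 596 mm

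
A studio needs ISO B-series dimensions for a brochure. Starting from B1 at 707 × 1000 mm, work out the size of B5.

176 × 250 mm

B2: ⌊1000/2⌋ × 707 = 500 × 707 mm
B3: ⌊707/2⌋ × 500 = 353 × 500 mm
B4: ⌊500/2⌋ × 353 = 250 × 353 mm
B5: ⌊353/2⌋ × 250 = 176 × 250 mm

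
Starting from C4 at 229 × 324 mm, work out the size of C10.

28 × 40 mm

C5: ⌊324/2⌋ × 229 = 162 × 229 mm
C6: ⌊229/2⌋ × 162 = 114 × 162 mm
C7: ⌊162/2⌋ × 114 = 81 × 114 mm
C8: ⌊114/2⌋ × 81 = 57 × 81 mm
C9: ⌊81/2⌋ × 57 = 40 × 57 mm
C10: ⌊57/2⌋ × 40 = 28 × 40 mm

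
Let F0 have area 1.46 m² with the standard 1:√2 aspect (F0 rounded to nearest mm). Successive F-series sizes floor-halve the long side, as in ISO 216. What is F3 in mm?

359 × 508 mm

Let F0's short side be w mm. w · w√2 = 1.46 m² = 1,460,000 mm², so w ≈ 1016.1 mm and w√2 ≈ 1436.9 mm → F0 = 1016 × 1437 mm.
F1: ⌊1437/2⌋ × 1016 = 718 × 1016 mm
F2: ⌊1016/2⌋ × 718 = 508 × 718 mm
F3: ⌊718/2⌋ × 508 = 359 × 508 mm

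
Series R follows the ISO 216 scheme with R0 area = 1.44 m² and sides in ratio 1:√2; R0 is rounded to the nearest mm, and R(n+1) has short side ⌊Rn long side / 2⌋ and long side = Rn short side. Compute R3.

Let R0's short side be w mm. w · w√2 = 1.44 m² = 1,440,000 mm², so w ≈ 1009.1 mm and w√2 ≈ 1427.0 mm → R0 = 1009 × 1427 mm.
R1: ⌊1427/2⌋ × 1009 = 713 × 1009 mm
R2: ⌊1009/2⌋ × 713 = 504 × 713 mm
R3: ⌊713/2⌋ × 504 = 356 × 504 mm

356 × 504 mm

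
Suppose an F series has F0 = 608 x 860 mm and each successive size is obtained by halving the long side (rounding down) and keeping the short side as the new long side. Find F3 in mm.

215 × 304 mm

F1: ⌊860/2⌋ × 608 = 430 × 608 mm
F2: ⌊608/2⌋ × 430 = 304 × 430 mm
F3: ⌊430/2⌋ × 304 = 215 × 304 mm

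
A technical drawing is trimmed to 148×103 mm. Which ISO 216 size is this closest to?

A6 (105 × 148 mm)

Aspect ratio 148/103 ≈ 1.437 (ISO target is √2 ≈ 1.414).
In the A-series (A0 area = 1 m²): A6 = 105 × 148 mm.
Off by 2 mm total — nearest standard size.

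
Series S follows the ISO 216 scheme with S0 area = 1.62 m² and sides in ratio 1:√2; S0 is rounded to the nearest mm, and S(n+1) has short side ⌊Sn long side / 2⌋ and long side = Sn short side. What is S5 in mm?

Let S0's short side be w mm. w · w√2 = 1.62 m² = 1,620,000 mm², so w ≈ 1070.3 mm and w√2 ≈ 1513.6 mm → S0 = 1070 × 1514 mm.
S1: ⌊1514/2⌋ × 1070 = 757 × 1070 mm
S2: ⌊1070/2⌋ × 757 = 535 × 757 mm
S3: ⌊757/2⌋ × 535 = 378 × 535 mm
S4: ⌊535/2⌋ × 378 = 267 × 378 mm
S5: ⌊378/2⌋ × 267 = 189 × 267 mm

189 × 267 mm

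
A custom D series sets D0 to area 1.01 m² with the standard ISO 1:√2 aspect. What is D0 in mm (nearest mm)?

845 × 1195 mm

Let the short side be w mm. Then w · w√2 = 1.01 m² = 1,010,000 mm².
w² = 1,010,000/√2, so w ≈ 845.1 mm; long side = w√2 ≈ 1195.1 mm.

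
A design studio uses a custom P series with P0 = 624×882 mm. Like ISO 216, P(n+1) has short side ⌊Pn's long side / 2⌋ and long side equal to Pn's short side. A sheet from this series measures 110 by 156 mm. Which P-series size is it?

P0: 624 × 882 mm
P1: 441 × 624 mm
P2: 312 × 441 mm
P3: 220 × 312 mm
P4: 156 × 220 mm
P5: 110 × 156 mm
P6: 78 × 110 mm
→ matches P5.

P5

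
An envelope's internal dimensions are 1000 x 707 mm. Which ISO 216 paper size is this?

B1 (707 × 1000 mm)

Aspect ratio 1000/707 ≈ 1.414 — close to the ISO √2 ≈ 1.414.
In the B-series (B0 = 1000 × 1414 mm): B1 = 707 × 1000 mm.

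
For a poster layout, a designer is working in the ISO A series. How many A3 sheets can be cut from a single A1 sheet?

Each ISO step halves the sheet: 1 × A1 → 2 × A2 → 4 × A3
From A1 to A3 is 2 halving steps: 2^2 = 4.

4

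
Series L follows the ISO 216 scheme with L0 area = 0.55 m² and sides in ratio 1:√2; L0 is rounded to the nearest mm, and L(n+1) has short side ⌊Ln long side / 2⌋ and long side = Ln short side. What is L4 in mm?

156 × 220 mm

Let L0's short side be w mm. w · w√2 = 0.55 m² = 550,000 mm², so w ≈ 623.6 mm and w√2 ≈ 881.9 mm → L0 = 624 × 882 mm.
L1: ⌊882/2⌋ × 624 = 441 × 624 mm
L2: ⌊624/2⌋ × 441 = 312 × 441 mm
L3: ⌊441/2⌋ × 312 = 220 × 312 mm
L4: ⌊312/2⌋ × 220 = 156 × 220 mm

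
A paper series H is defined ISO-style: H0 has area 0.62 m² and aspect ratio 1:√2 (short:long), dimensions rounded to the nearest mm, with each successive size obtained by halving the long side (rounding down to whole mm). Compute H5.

117 × 165 mm

Let H0's short side be w mm. w · w√2 = 0.62 m² = 620,000 mm², so w ≈ 662.1 mm and w√2 ≈ 936.4 mm → H0 = 662 × 936 mm.
H1: ⌊936/2⌋ × 662 = 468 × 662 mm
H2: ⌊662/2⌋ × 468 = 331 × 468 mm
H3: ⌊468/2⌋ × 331 = 234 × 331 mm
H4: ⌊331/2⌋ × 234 = 165 × 234 mm
H5: ⌊234/2⌋ × 165 = 117 × 165 mm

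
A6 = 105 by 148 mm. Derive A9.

A7: ⌊148/2⌋ × 105 = 74 × 105 mm
A8: ⌊105/2⌋ × 74 = 52 × 74 mm
A9: ⌊74/2⌋ × 52 = 37 × 52 mm

37 × 52 mm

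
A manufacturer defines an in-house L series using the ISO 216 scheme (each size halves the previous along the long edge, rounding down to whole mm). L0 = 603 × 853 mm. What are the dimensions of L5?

L1 = 426 × 603 mm (from L0 by 1 halving).
L2: ⌊603/2⌋ × 426 = 301 × 426 mm
L3: ⌊426/2⌋ × 301 = 213 × 301 mm
L4: ⌊301/2⌋ × 213 = 150 × 213 mm
L5: ⌊213/2⌋ × 150 = 106 × 150 mm

106 × 150 mm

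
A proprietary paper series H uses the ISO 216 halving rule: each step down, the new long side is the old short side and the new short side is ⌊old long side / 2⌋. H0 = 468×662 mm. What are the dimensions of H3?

165 × 234 mm

H1: ⌊662/2⌋ × 468 = 331 × 468 mm
H2: ⌊468/2⌋ × 331 = 234 × 331 mm
H3: ⌊331/2⌋ × 234 = 165 × 234 mm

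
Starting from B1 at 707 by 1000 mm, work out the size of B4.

250 × 353 mm

B2: ⌊1000/2⌋ × 707 = 500 × 707 mm
B3: ⌊707/2⌋ × 500 = 353 × 500 mm
B4: ⌊500/2⌋ × 353 = 250 × 353 mm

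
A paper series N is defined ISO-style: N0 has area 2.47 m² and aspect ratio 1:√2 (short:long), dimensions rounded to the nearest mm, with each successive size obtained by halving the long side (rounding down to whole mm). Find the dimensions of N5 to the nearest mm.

233 × 330 mm

Let N0's short side be w mm. w · w√2 = 2.47 m² = 2,470,000 mm², so w ≈ 1321.6 mm and w√2 ≈ 1869.0 mm → N0 = 1322 × 1869 mm.
N1: ⌊1869/2⌋ × 1322 = 934 × 1322 mm
N2: ⌊1322/2⌋ × 934 = 661 × 934 mm
N3: ⌊934/2⌋ × 661 = 467 × 661 mm
N4: ⌊661/2⌋ × 467 = 330 × 467 mm
N5: ⌊467/2⌋ × 330 = 233 × 330 mm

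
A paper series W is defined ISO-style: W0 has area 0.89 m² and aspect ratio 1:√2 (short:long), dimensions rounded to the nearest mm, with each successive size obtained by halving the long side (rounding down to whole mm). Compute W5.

140 × 198 mm

Let W0's short side be w mm. w · w√2 = 0.89 m² = 890,000 mm², so w ≈ 793.3 mm and w√2 ≈ 1121.9 mm → W0 = 793 × 1122 mm.
W1: ⌊1122/2⌋ × 793 = 561 × 793 mm
W2: ⌊793/2⌋ × 561 = 396 × 561 mm
W3: ⌊561/2⌋ × 396 = 280 × 396 mm
W4: ⌊396/2⌋ × 280 = 198 × 280 mm
W5: ⌊280/2⌋ × 198 = 140 × 198 mm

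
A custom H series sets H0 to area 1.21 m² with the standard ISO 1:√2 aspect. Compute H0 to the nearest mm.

925 × 1308 mm

Let the short side be w mm. Then w · w√2 = 1.21 m² = 1,210,000 mm².
w² = 1,210,000/√2, so w ≈ 925.0 mm; long side = w√2 ≈ 1308.1 mm.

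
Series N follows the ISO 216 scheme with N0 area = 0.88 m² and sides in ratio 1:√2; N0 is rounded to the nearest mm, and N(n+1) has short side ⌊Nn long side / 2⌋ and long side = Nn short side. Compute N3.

Let N0's short side be w mm. w · w√2 = 0.88 m² = 880,000 mm², so w ≈ 788.8 mm and w√2 ≈ 1115.6 mm → N0 = 789 × 1116 mm.
N1: ⌊1116/2⌋ × 789 = 558 × 789 mm
N2: ⌊789/2⌋ × 558 = 394 × 558 mm
N3: ⌊558/2⌋ × 394 = 279 × 394 mm

279 × 394 mm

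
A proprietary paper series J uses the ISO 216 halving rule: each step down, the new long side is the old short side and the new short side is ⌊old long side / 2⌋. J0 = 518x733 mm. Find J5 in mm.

91 × 129 mm

J1 = 366 × 518 mm (from J0 by 1 halving).
J2: ⌊518/2⌋ × 366 = 259 × 366 mm
J3: ⌊366/2⌋ × 259 = 183 × 259 mm
J4: ⌊259/2⌋ × 183 = 129 × 183 mm
J5: ⌊183/2⌋ × 129 = 91 × 129 mm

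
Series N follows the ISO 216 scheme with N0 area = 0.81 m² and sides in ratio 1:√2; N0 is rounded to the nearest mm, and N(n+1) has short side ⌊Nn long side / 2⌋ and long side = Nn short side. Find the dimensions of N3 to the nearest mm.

Let N0's short side be w mm. w · w√2 = 0.81 m² = 810,000 mm², so w ≈ 756.8 mm and w√2 ≈ 1070.3 mm → N0 = 757 × 1070 mm.
N1: ⌊1070/2⌋ × 757 = 535 × 757 mm
N2: ⌊757/2⌋ × 535 = 378 × 535 mm
N3: ⌊535/2⌋ × 378 = 267 × 378 mm

267 × 378 mm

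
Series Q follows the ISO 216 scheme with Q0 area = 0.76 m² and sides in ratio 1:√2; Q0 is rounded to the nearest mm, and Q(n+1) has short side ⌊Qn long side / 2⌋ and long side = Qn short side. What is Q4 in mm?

Let Q0's short side be w mm. w · w√2 = 0.76 m² = 760,000 mm², so w ≈ 733.1 mm and w√2 ≈ 1036.7 mm → Q0 = 733 × 1037 mm.
Q1: ⌊1037/2⌋ × 733 = 518 × 733 mm
Q2: ⌊733/2⌋ × 518 = 366 × 518 mm
Q3: ⌊518/2⌋ × 366 = 259 × 366 mm
Q4: ⌊366/2⌋ × 259 = 183 × 259 mm

183 × 259 mm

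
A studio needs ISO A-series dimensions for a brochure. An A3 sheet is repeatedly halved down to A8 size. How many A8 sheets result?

32

A3 = 297 × 420 mm; A8 = 52 × 74 mm.
Each halving step doubles the count; 5 steps from A3 to A8.
2^5 = 32.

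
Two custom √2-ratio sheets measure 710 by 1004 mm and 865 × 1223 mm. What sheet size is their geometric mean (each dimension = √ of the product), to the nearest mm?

784 × 1108 mm

Short side: √(710 · 865) = √614150 ≈ 783.7 → 784 mm
Long side: √(1004 · 1223) = √1227892 ≈ 1108.1 → 1108 mm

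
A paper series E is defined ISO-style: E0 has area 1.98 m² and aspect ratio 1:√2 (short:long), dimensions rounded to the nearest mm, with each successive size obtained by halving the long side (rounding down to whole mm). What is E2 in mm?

591 × 836 mm

Let E0's short side be w mm. w · w√2 = 1.98 m² = 1,980,000 mm², so w ≈ 1183.2 mm and w√2 ≈ 1673.4 mm → E0 = 1183 × 1673 mm.
E1: ⌊1673/2⌋ × 1183 = 836 × 1183 mm
E2: ⌊1183/2⌋ × 836 = 591 × 836 mm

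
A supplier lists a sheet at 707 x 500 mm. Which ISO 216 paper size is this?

Aspect ratio 707/500 ≈ 1.414 — close to the ISO √2 ≈ 1.414.
In the B-series (B0 = 1000 × 1414 mm): B2 = 500 × 707 mm.

B2 (500 × 707 mm)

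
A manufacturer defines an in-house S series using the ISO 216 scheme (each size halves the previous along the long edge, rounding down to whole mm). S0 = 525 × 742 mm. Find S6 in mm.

65 × 92 mm

S1 = 371 × 525 mm (from S0 by 1 halving).
S2: ⌊525/2⌋ × 371 = 262 × 371 mm
S3: ⌊371/2⌋ × 262 = 185 × 262 mm
S4: ⌊262/2⌋ × 185 = 131 × 185 mm
S5: ⌊185/2⌋ × 131 = 92 × 131 mm
S6: ⌊131/2⌋ × 92 = 65 × 92 mm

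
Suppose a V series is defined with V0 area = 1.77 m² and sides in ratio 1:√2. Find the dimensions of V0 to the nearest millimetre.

1119 × 1582 mm

Let the short side be w mm. Then w · w√2 = 1.77 m² = 1,770,000 mm².
w² = 1,770,000/√2, so w ≈ 1118.7 mm; long side = w√2 ≈ 1582.1 mm.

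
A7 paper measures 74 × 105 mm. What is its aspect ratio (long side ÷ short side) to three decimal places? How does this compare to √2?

1.419

105 / 74 = 1.419
ISO 216 targets √2 ≈ 1.414; the +0.005 deviation is from mm rounding.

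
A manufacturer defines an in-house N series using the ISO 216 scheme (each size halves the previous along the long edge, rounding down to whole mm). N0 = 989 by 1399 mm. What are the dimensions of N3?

349 × 494 mm

N1: ⌊1399/2⌋ × 989 = 699 × 989 mm
N2: ⌊989/2⌋ × 699 = 494 × 699 mm
N3: ⌊699/2⌋ × 494 = 349 × 494 mm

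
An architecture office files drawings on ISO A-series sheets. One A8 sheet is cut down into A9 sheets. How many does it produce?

2

Each ISO step halves the sheet: 1 × A8 → 2 × A9
From A8 to A9 is 1 halving step: 2^1 = 2.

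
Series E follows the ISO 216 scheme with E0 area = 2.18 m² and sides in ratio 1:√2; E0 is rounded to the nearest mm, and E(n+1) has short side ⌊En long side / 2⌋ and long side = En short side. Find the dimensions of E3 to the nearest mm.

439 × 621 mm

Let E0's short side be w mm. w · w√2 = 2.18 m² = 2,180,000 mm², so w ≈ 1241.6 mm and w√2 ≈ 1755.8 mm → E0 = 1242 × 1756 mm.
E1: ⌊1756/2⌋ × 1242 = 878 × 1242 mm
E2: ⌊1242/2⌋ × 878 = 621 × 878 mm
E3: ⌊878/2⌋ × 621 = 439 × 621 mm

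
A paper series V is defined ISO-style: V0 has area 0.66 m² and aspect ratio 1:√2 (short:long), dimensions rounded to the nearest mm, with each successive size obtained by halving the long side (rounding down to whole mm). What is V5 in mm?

120 × 170 mm

Let V0's short side be w mm. w · w√2 = 0.66 m² = 660,000 mm², so w ≈ 683.1 mm and w√2 ≈ 966.1 mm → V0 = 683 × 966 mm.
V1: ⌊966/2⌋ × 683 = 483 × 683 mm
V2: ⌊683/2⌋ × 483 = 341 × 483 mm
V3: ⌊483/2⌋ × 341 = 241 × 341 mm
V4: ⌊341/2⌋ × 241 = 170 × 241 mm
V5: ⌊241/2⌋ × 170 = 120 × 170 mm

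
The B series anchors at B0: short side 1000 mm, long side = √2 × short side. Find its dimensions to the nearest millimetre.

Short side = 1000 mm; long side = 1000√2 ≈ 1414.2 mm.

1000 × 1414 mm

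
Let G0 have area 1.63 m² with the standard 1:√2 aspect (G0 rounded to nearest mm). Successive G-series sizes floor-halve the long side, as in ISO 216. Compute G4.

Let G0's short side be w mm. w · w√2 = 1.63 m² = 1,630,000 mm², so w ≈ 1073.6 mm and w√2 ≈ 1518.3 mm → G0 = 1074 × 1518 mm.
G1: ⌊1518/2⌋ × 1074 = 759 × 1074 mm
G2: ⌊1074/2⌋ × 759 = 537 × 759 mm
G3: ⌊759/2⌋ × 537 = 379 × 537 mm
G4: ⌊537/2⌋ × 379 = 268 × 379 mm

268 × 379 mm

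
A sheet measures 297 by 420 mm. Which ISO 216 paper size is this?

A3 (297 × 420 mm)

Aspect ratio 420/297 ≈ 1.414 — close to the ISO √2 ≈ 1.414.
In the A-series (A0 area = 1 m²): A3 = 297 × 420 mm.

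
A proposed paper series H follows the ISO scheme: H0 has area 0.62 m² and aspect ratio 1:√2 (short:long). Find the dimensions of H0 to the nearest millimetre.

Let the short side be w mm. Then w · w√2 = 0.62 m² = 620,000 mm².
w² = 620,000/√2, so w ≈ 662.1 mm; long side = w√2 ≈ 936.4 mm.

662 × 936 mm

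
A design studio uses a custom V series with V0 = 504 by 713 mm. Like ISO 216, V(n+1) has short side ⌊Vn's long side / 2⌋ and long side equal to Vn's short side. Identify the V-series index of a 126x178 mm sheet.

V4

V0: 504 × 713 mm
V1: 356 × 504 mm
V2: 252 × 356 mm
V3: 178 × 252 mm
V4: 126 × 178 mm
V5: 89 × 126 mm
→ matches V4.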